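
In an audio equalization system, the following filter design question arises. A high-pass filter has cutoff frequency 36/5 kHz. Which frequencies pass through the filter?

A high-pass filter passes all frequencies above the cutoff frequency 36/5 kHz and attenuates lower frequencies.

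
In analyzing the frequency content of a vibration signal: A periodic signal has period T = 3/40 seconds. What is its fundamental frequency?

The fundamental frequency is the reciprocal of the period.
f = 1/T = 1/(3/40) = 40/3 Hz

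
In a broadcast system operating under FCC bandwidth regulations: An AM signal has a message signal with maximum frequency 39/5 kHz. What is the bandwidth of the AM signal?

In AM (double-sideband), the bandwidth is twice the message frequency.
BW = 2 * f_m = 2 * 39/5 kHz = 78/5 kHz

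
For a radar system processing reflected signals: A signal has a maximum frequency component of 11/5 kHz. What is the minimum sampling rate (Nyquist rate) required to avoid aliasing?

By the Nyquist-Shannon sampling theorem,
the minimum sampling rate (Nyquist rate) must be at least 2 * f_max.
Nyquist rate = 2 * 11/5 kHz = 22/5 kHz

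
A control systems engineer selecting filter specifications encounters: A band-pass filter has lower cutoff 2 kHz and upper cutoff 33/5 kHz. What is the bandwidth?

Bandwidth = f_high - f_low
= 33/5 kHz - 2 kHz = 23/5 kHz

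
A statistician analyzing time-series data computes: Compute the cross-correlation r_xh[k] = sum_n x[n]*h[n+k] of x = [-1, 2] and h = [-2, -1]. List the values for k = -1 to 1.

Both sequences indexed from 0 and zero outside their support.
Lags with overlap: k = -1 to 1.
  r_xh[-1] = x[1]*h[0] = -4
  r_xh[0] = x[0]*h[0] + x[1]*h[1] = 0
  r_xh[1] = x[0]*h[1] = 1
r_xh = [-4, 0, 1] (for k = -1, ..., 1)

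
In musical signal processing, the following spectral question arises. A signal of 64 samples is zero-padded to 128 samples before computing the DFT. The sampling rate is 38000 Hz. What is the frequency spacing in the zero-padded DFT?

Original DFT: N = 64, resolution = f_s/N = 38000/64 = 2375/4 Hz
Zero-padded DFT: N = 128, resolution = f_s/N = 38000/128 = 2375/8 Hz
Zero-padding interpolates the spectrum (finer frequency grid)
but does NOT improve the true spectral resolution (ability to resolve close frequencies).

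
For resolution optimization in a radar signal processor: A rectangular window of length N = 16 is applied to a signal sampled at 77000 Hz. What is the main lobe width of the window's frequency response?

For a rectangular window of length N,
the main lobe width in frequency is 2*f_s/N.
= 2*77000/16 = 9625 Hz
This determines the minimum frequency separation for resolving two sinusoids.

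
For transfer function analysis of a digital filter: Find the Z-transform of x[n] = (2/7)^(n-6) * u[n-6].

Time-shifting property: if X(z) = Z{x[n]}, then Z{x[n-d]} = z^(-d) * X(z)
X(z) = z/(z - 2/7) for x[n] = (2/7)^n * u[n]
Z{x[n-6]} = z^(-6) * z/(z - 2/7) = z^(-5)/(z - 2/7)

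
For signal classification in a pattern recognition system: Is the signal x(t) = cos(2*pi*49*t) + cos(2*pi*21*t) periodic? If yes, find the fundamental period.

f1 = 49 Hz, f2 = 21 Hz
Period T1 = 1/49, T2 = 1/21
Ratio T1/T2 = 21/49, which is rational.
The signal is periodic with fundamental period T = 1/GCD(49,21) = 1/7 s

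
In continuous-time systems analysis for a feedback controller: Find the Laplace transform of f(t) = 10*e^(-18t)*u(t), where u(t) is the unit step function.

Standard Laplace transform pair:
e^(-at)*u(t) <-> 1/(s+a)
With a = 18: L{10*e^(-18t)*u(t)} = 10/(s+18), ROC: Re(s) > -18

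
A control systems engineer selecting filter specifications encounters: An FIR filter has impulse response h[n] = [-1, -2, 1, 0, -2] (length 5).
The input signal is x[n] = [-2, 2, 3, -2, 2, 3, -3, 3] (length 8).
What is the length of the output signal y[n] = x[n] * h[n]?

For linear convolution, the output length is:
len(y) = len(x) + len(h) - 1 = 8 + 5 - 1 = 12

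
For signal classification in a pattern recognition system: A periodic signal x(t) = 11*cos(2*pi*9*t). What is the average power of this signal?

Average power of A*cos(wt) is A^2/2.
P = 11^2 / 2 = 121/2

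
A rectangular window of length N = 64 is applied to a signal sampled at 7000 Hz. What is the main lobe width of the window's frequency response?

For a rectangular window of length N,
the main lobe width in frequency is 2*f_s/N.
= 2*7000/64 = 875/4 Hz
This determines the minimum frequency separation for resolving two sinusoids.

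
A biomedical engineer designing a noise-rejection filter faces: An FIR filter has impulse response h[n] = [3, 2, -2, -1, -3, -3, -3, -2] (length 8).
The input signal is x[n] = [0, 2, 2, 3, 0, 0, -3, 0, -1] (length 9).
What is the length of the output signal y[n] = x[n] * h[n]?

For linear convolution, the output length is:
len(y) = len(x) + len(h) - 1 = 9 + 8 - 1 = 16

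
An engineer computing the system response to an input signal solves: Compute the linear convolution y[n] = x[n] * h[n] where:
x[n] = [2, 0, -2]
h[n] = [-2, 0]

y[n] = sum_k x[k]*h[n-k]. Output length = len(x) + len(h) - 1 = 3 + 2 - 1 = 4.
y[0] = 2*-2 = -4
y[1] = 0*-2 + 2*0 = 0
y[2] = -2*-2 + 0*0 = 4
y[3] = -2*0 = 0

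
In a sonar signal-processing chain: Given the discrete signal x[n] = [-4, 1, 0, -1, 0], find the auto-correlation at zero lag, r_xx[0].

The auto-correlation at zero lag r_xx[0] equals the signal energy.
r_xx[0] = sum of x[n]^2 = (-4)^2 + 1^2 + 0^2 + (-1)^2 + 0^2
= 16 + 1 + 0 + 1 + 0 = 18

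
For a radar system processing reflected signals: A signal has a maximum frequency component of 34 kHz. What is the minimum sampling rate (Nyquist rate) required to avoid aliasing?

By the Nyquist-Shannon sampling theorem,
the minimum sampling rate (Nyquist rate) must be at least 2 * f_max.
Nyquist rate = 2 * 34 kHz = 68 kHz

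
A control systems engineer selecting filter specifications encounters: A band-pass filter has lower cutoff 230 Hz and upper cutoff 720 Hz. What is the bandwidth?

Bandwidth = f_high - f_low
= 720 Hz - 230 Hz = 490 Hz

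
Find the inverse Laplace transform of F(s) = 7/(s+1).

Standard pair: k/(s+a) <-> k*e^(-at)*u(t)
With k=7, a=1: f(t) = 7*e^(-t)*u(t)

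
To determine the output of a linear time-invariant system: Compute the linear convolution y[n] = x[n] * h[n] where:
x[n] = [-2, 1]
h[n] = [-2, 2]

y[n] = sum_k x[k]*h[n-k]. Output length = len(x) + len(h) - 1 = 2 + 2 - 1 = 3.
y[0] = -2*-2 = 4
y[1] = 1*-2 + -2*2 = -6
y[2] = 1*2 = 2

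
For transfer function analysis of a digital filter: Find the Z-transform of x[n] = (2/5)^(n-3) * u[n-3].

Time-shifting property: if X(z) = Z{x[n]}, then Z{x[n-d]} = z^(-d) * X(z)
X(z) = z/(z - 2/5) for x[n] = (2/5)^n * u[n]
Z{x[n-3]} = z^(-3) * z/(z - 2/5) = z^(-2)/(z - 2/5)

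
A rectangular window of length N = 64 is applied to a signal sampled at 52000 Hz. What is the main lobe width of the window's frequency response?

For a rectangular window of length N,
the main lobe width in frequency is 2*f_s/N.
= 2*52000/64 = 1625 Hz
This determines the minimum frequency separation for resolving two sinusoids.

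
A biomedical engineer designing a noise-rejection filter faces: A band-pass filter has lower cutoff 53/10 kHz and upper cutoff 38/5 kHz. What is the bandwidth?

Bandwidth = f_high - f_low
= 38/5 kHz - 53/10 kHz = 23/10 kHz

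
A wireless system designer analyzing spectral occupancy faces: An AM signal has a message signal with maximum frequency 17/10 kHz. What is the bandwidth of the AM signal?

In AM (double-sideband), the bandwidth is twice the message frequency.
BW = 2 * f_m = 2 * 17/10 kHz = 17/5 kHz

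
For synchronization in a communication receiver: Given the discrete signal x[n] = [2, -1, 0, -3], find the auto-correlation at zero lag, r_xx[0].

The auto-correlation at zero lag r_xx[0] equals the signal energy.
r_xx[0] = sum of x[n]^2 = 2^2 + (-1)^2 + 0^2 + (-3)^2
= 4 + 1 + 0 + 9 = 14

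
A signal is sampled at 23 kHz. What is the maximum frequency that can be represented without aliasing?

The maximum frequency that can be represented without aliasing
is the Nyquist frequency: f_max = f_s / 2 = 23 kHz / 2 = 23/2 kHz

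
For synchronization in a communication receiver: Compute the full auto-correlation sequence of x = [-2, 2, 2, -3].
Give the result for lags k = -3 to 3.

r_xx[k] = sum_m x[m]*x[m+k], indexed from 0, for k = -3 to 3:
  r_xx[-3] = x[3]*x[0] = 6
  r_xx[-2] = x[2]*x[0] + x[3]*x[1] = -10
  r_xx[-1] = x[1]*x[0] + x[2]*x[1] + x[3]*x[2] = -6
  r_xx[0] = x[0]*x[0] + x[1]*x[1] + x[2]*x[2] + x[3]*x[3] = 21
  r_xx[1] = x[0]*x[1] + x[1]*x[2] + x[2]*x[3] = -6
  r_xx[2] = x[0]*x[2] + x[1]*x[3] = -10
  r_xx[3] = x[0]*x[3] = 6
r_xx = [6, -10, -6, 21, -6, -10, 6]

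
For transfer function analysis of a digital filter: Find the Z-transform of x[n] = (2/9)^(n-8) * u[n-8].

Time-shifting property: if X(z) = Z{x[n]}, then Z{x[n-d]} = z^(-d) * X(z)
X(z) = z/(z - 2/9) for x[n] = (2/9)^n * u[n]
Z{x[n-8]} = z^(-8) * z/(z - 2/9) = z^(-7)/(z - 2/9)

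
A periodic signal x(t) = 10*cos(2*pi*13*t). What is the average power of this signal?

Average power of A*cos(wt) is A^2/2.
P = 10^2 / 2 = 100/2 = 50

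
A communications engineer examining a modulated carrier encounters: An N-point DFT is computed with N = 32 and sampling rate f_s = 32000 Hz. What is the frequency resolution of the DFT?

DFT frequency resolution = f_s / N
= 32000 / 32 = 1000 Hz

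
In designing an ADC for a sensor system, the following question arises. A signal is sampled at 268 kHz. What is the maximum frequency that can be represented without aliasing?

The maximum frequency that can be represented without aliasing
is the Nyquist frequency: f_max = f_s / 2 = 268 kHz / 2 = 134 kHz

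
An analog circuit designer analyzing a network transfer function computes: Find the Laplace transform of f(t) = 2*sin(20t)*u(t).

Standard pair: sin(wt)*u(t) <-> w/(s^2+w^2)
With w = 20: L{2*sin(20t)*u(t)} = 40/(s^2+400)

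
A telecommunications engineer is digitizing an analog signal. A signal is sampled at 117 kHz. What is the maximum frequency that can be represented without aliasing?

The maximum frequency that can be represented without aliasing
is the Nyquist frequency: f_max = f_s / 2 = 117 kHz / 2 = 117/2 kHz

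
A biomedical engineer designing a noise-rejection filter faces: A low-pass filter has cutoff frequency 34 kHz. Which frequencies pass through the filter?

A low-pass filter passes all frequencies below the cutoff frequency 34 kHz and attenuates higher frequencies.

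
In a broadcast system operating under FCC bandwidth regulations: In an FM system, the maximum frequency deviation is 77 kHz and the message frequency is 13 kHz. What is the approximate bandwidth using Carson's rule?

Carson's rule: BW = 2*(delta_f + f_m)
= 2*(77 + 13) kHz = 180 kHz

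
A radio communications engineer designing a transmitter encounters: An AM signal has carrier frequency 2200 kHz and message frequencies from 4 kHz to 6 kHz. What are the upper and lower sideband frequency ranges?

Upper sideband (USB) = fc + [fm_low, fm_high] = 2200 + [4, 6] = [2204, 2206] kHz
Lower sideband (LSB) = fc - [fm_high, fm_low] = 2200 - [6, 4] = [2194, 2196] kHz
Total occupied spectrum: 2194 kHz to 2206 kHz (plus carrier at 2200 kHz)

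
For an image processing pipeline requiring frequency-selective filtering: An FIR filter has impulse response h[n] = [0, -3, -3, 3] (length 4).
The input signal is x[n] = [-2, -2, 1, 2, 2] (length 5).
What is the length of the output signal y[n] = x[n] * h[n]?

For linear convolution, the output length is:
len(y) = len(x) + len(h) - 1 = 5 + 4 - 1 = 8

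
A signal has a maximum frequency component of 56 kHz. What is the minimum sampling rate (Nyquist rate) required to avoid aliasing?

By the Nyquist-Shannon sampling theorem,
the minimum sampling rate (Nyquist rate) must be at least 2 * f_max.
Nyquist rate = 2 * 56 kHz = 112 kHz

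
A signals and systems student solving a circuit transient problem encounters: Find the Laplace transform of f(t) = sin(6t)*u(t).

Standard pair: sin(wt)*u(t) <-> w/(s^2+w^2)
With w = 6: L{sin(6t)*u(t)} = 6/(s^2+36)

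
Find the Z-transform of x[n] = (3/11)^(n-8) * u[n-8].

Time-shifting property: if X(z) = Z{x[n]}, then Z{x[n-d]} = z^(-d) * X(z)
X(z) = z/(z - 3/11) for x[n] = (3/11)^n * u[n]
Z{x[n-8]} = z^(-8) * z/(z - 3/11) = z^(-7)/(z - 3/11)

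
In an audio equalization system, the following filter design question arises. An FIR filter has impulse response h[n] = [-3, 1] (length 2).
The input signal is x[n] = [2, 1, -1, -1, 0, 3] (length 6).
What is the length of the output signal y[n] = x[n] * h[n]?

For linear convolution, the output length is:
len(y) = len(x) + len(h) - 1 = 6 + 2 - 1 = 7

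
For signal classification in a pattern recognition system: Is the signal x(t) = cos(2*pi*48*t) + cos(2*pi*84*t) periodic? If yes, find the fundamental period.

f1 = 48 Hz, f2 = 84 Hz
Period T1 = 1/48, T2 = 1/84
Ratio T1/T2 = 84/48, which is rational.
The signal is periodic with fundamental period T = 1/GCD(48,84) = 1/12 s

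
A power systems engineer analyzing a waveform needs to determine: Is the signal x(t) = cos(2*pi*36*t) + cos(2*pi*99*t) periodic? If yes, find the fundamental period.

f1 = 36 Hz, f2 = 99 Hz
Period T1 = 1/36, T2 = 1/99
Ratio T1/T2 = 99/36, which is rational.
The signal is periodic with fundamental period T = 1/GCD(36,99) = 1/9 s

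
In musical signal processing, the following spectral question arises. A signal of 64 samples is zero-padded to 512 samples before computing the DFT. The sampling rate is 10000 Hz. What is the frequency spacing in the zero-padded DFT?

Original DFT: N = 64, resolution = f_s/N = 10000/64 = 625/4 Hz
Zero-padded DFT: N = 512, resolution = f_s/N = 10000/512 = 625/32 Hz
Zero-padding interpolates the spectrum (finer frequency grid)
but does NOT improve the true spectral resolution (ability to resolve close frequencies).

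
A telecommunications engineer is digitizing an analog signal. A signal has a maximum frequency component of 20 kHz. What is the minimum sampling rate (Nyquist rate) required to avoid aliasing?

By the Nyquist-Shannon sampling theorem,
the minimum sampling rate (Nyquist rate) must be at least 2 * f_max.
Nyquist rate = 2 * 20 kHz = 40 kHz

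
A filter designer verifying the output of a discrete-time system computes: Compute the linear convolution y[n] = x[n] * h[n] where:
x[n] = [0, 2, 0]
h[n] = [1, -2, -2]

y[n] = sum_k x[k]*h[n-k]. Output length = len(x) + len(h) - 1 = 3 + 3 - 1 = 5.
y[0] = 0*1 = 0
y[1] = 2*1 + 0*-2 = 2
y[2] = 0*1 + 2*-2 + 0*-2 = -4
y[3] = 0*-2 + 2*-2 = -4
y[4] = 0*-2 = 0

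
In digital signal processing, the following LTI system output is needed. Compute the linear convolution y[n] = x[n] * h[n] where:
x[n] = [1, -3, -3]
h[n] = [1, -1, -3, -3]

y[n] = sum_k x[k]*h[n-k]. Output length = len(x) + len(h) - 1 = 3 + 4 - 1 = 6.
y[0] = 1*1 = 1
y[1] = -3*1 + 1*-1 = -4
y[2] = -3*1 + -3*-1 + 1*-3 = -3
y[3] = -3*-1 + -3*-3 + 1*-3 = 9
y[4] = -3*-3 + -3*-3 = 18
y[5] = -3*-3 = 9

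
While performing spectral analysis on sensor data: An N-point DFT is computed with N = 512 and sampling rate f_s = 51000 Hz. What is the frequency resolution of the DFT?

DFT frequency resolution = f_s / N
= 51000 / 512 = 6375/64 Hz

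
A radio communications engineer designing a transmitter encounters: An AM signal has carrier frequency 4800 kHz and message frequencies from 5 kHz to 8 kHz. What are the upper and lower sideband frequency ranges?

Upper sideband (USB) = fc + [fm_low, fm_high] = 4800 + [5, 8] = [4805, 4808] kHz
Lower sideband (LSB) = fc - [fm_high, fm_low] = 4800 - [8, 5] = [4792, 4795] kHz
Total occupied spectrum: 4792 kHz to 4808 kHz (plus carrier at 4800 kHz)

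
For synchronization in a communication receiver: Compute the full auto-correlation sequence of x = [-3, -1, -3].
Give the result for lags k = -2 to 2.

r_xx[k] = sum_m x[m]*x[m+k], indexed from 0, for k = -2 to 2:
  r_xx[-2] = x[2]*x[0] = 9
  r_xx[-1] = x[1]*x[0] + x[2]*x[1] = 6
  r_xx[0] = x[0]*x[0] + x[1]*x[1] + x[2]*x[2] = 19
  r_xx[1] = x[0]*x[1] + x[1]*x[2] = 6
  r_xx[2] = x[0]*x[2] = 9
r_xx = [9, 6, 19, 6, 9]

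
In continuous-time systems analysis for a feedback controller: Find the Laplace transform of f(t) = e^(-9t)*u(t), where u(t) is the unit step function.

Standard Laplace transform pair:
e^(-at)*u(t) <-> 1/(s+a)
With a = 9: L{e^(-9t)*u(t)} = 1/(s+9), ROC: Re(s) > -9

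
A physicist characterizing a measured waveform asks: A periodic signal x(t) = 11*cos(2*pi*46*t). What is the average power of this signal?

Average power of A*cos(wt) is A^2/2.
P = 11^2 / 2 = 121/2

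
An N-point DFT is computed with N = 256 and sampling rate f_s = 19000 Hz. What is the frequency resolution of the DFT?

DFT frequency resolution = f_s / N
= 19000 / 256 = 2375/32 Hz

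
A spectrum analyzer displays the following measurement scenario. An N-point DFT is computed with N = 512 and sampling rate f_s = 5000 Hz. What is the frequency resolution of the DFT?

DFT frequency resolution = f_s / N
= 5000 / 512 = 625/64 Hz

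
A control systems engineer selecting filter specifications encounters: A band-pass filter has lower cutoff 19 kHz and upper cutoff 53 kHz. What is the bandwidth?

Bandwidth = f_high - f_low
= 53 kHz - 19 kHz = 34 kHz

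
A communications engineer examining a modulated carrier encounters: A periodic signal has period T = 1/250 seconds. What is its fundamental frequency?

The fundamental frequency is the reciprocal of the period.
f = 1/T = 1/(1/250) = 250 Hz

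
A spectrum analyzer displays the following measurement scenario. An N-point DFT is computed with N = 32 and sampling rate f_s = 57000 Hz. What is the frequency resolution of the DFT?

DFT frequency resolution = f_s / N
= 57000 / 32 = 7125/4 Hz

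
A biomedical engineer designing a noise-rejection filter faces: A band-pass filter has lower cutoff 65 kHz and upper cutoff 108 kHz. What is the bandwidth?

Bandwidth = f_high - f_low
= 108 kHz - 65 kHz = 43 kHz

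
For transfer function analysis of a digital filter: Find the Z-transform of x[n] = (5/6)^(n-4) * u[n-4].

Time-shifting property: if X(z) = Z{x[n]}, then Z{x[n-d]} = z^(-d) * X(z)
X(z) = z/(z - 5/6) for x[n] = (5/6)^n * u[n]
Z{x[n-4]} = z^(-4) * z/(z - 5/6) = z^(-3)/(z - 5/6)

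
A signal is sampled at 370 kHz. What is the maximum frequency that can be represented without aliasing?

The maximum frequency that can be represented without aliasing
is the Nyquist frequency: f_max = f_s / 2 = 370 kHz / 2 = 185 kHz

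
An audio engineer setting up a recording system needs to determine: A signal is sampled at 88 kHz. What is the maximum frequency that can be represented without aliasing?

The maximum frequency that can be represented without aliasing
is the Nyquist frequency: f_max = f_s / 2 = 88 kHz / 2 = 44 kHz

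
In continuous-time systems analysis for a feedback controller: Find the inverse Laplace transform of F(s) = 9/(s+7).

Standard pair: k/(s+a) <-> k*e^(-at)*u(t)
With k=9, a=7: f(t) = 9*e^(-7t)*u(t)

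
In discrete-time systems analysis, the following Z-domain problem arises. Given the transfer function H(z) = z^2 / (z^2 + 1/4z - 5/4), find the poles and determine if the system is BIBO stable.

Poles are roots of the denominator: z^2 + 1/4z - 5/4 = 0.
Quadratic formula: z = [-(1/4) +/- sqrt((1/4)^2 - 4*(-5/4))] / 2
Discriminant = 1/16 + 5 = 81/16; sqrt = 9/4.
z = (-1/4 +/- 9/4) / 2 => z = 1 or z = -5/4.
|p1| = 1, |p2| = 5/4.
For BIBO stability, all poles must lie inside the unit circle (|p| < 1).
System is UNSTABLE since at least one |p| >= 1.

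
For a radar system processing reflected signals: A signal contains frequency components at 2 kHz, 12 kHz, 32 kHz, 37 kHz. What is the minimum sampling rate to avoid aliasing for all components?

The highest frequency component is f_max = 37 kHz.
Nyquist rate = 2 * f_max = 2 * 37 kHz = 74 kHz.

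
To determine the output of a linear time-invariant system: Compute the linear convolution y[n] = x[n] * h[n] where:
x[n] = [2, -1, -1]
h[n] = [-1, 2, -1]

y[n] = sum_k x[k]*h[n-k]. Output length = len(x) + len(h) - 1 = 3 + 3 - 1 = 5.
y[0] = 2*-1 = -2
y[1] = -1*-1 + 2*2 = 5
y[2] = -1*-1 + -1*2 + 2*-1 = -3
y[3] = -1*2 + -1*-1 = -1
y[4] = -1*-1 = 1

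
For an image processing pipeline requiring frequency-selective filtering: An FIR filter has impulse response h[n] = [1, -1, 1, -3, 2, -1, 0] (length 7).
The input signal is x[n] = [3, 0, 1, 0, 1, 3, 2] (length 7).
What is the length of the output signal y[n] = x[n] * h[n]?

For linear convolution, the output length is:
len(y) = len(x) + len(h) - 1 = 7 + 7 - 1 = 13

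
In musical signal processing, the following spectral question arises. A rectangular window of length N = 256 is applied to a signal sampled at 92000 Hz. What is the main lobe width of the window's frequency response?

For a rectangular window of length N,
the main lobe width in frequency is 2*f_s/N.
= 2*92000/256 = 2875/4 Hz
This determines the minimum frequency separation for resolving two sinusoids.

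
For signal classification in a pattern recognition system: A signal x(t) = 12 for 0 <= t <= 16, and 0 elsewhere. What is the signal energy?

Energy = integral of |x(t)|^2 dt over the signal duration
= 12^2 * 16 = 144 * 16 = 2304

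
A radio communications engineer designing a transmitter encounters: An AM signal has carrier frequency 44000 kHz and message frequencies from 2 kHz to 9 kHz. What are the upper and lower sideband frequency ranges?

Upper sideband (USB) = fc + [fm_low, fm_high] = 44000 + [2, 9] = [44002, 44009] kHz
Lower sideband (LSB) = fc - [fm_high, fm_low] = 44000 - [9, 2] = [43991, 43998] kHz
Total occupied spectrum: 43991 kHz to 44009 kHz (plus carrier at 44000 kHz)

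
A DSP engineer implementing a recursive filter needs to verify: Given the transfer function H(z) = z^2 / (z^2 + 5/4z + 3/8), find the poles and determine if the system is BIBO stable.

Poles are roots of the denominator: z^2 + 5/4z + 3/8 = 0.
Quadratic formula: z = [-(5/4) +/- sqrt((5/4)^2 - 4*(3/8))] / 2
Discriminant = 25/16 - 3/2 = 1/16; sqrt = 1/4.
z = (-5/4 +/- 1/4) / 2 => z = -1/2 or z = -3/4.
|p1| = 1/2, |p2| = 3/4.
For BIBO stability, all poles must lie inside the unit circle (|p| < 1).
System is STABLE since both |p| < 1.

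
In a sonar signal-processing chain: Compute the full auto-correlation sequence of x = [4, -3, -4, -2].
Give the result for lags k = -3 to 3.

r_xx[k] = sum_m x[m]*x[m+k], indexed from 0, for k = -3 to 3:
  r_xx[-3] = x[3]*x[0] = -8
  r_xx[-2] = x[2]*x[0] + x[3]*x[1] = -10
  r_xx[-1] = x[1]*x[0] + x[2]*x[1] + x[3]*x[2] = 8
  r_xx[0] = x[0]*x[0] + x[1]*x[1] + x[2]*x[2] + x[3]*x[3] = 45
  r_xx[1] = x[0]*x[1] + x[1]*x[2] + x[2]*x[3] = 8
  r_xx[2] = x[0]*x[2] + x[1]*x[3] = -10
  r_xx[3] = x[0]*x[3] = -8
r_xx = [-8, -10, 8, 45, 8, -10, -8]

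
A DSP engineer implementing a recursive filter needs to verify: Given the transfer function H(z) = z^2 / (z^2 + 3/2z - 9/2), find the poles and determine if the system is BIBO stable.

Poles are roots of the denominator: z^2 + 3/2z - 9/2 = 0.
Quadratic formula: z = [-(3/2) +/- sqrt((3/2)^2 - 4*(-9/2))] / 2
Discriminant = 9/4 + 18 = 81/4; sqrt = 9/2.
z = (-3/2 +/- 9/2) / 2 => z = 3/2 or z = -3.
|p1| = 3, |p2| = 3/2.
For BIBO stability, all poles must lie inside the unit circle (|p| < 1).
System is UNSTABLE since at least one |p| >= 1.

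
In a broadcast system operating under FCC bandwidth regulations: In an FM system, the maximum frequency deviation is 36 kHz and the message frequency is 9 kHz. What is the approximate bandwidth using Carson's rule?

Carson's rule: BW = 2*(delta_f + f_m)
= 2*(36 + 9) kHz = 90 kHz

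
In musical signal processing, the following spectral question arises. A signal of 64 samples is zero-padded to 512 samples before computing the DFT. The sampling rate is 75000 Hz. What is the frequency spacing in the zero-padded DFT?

Original DFT: N = 64, resolution = f_s/N = 75000/64 = 9375/8 Hz
Zero-padded DFT: N = 512, resolution = f_s/N = 75000/512 = 9375/64 Hz
Zero-padding interpolates the spectrum (finer frequency grid)
but does NOT improve the true spectral resolution (ability to resolve close frequencies).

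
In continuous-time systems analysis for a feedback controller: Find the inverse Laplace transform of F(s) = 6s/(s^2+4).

Standard pair: s/(s^2+w^2) <-> cos(wt)*u(t)
With k=6, w=2: f(t) = 6*cos(2t)*u(t)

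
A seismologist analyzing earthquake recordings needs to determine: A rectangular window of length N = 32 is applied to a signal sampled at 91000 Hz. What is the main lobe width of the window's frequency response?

For a rectangular window of length N,
the main lobe width in frequency is 2*f_s/N.
= 2*91000/32 = 11375/2 Hz
This determines the minimum frequency separation for resolving two sinusoids.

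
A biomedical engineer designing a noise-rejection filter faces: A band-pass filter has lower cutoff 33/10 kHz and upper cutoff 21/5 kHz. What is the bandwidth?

Bandwidth = f_high - f_low
= 21/5 kHz - 33/10 kHz = 9/10 kHz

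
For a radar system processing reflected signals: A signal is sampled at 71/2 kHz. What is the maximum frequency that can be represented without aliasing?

The maximum frequency that can be represented without aliasing
is the Nyquist frequency: f_max = f_s / 2 = 71/2 kHz / 2 = 71/4 kHz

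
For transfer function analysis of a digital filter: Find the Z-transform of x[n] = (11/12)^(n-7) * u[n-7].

Time-shifting property: if X(z) = Z{x[n]}, then Z{x[n-d]} = z^(-d) * X(z)
X(z) = z/(z - 11/12) for x[n] = (11/12)^n * u[n]
Z{x[n-7]} = z^(-7) * z/(z - 11/12) = z^(-6)/(z - 11/12)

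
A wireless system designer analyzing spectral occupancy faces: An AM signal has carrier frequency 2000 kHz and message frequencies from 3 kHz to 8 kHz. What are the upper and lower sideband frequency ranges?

Upper sideband (USB) = fc + [fm_low, fm_high] = 2000 + [3, 8] = [2003, 2008] kHz
Lower sideband (LSB) = fc - [fm_high, fm_low] = 2000 - [8, 3] = [1992, 1997] kHz
Total occupied spectrum: 1992 kHz to 2008 kHz (plus carrier at 2000 kHz)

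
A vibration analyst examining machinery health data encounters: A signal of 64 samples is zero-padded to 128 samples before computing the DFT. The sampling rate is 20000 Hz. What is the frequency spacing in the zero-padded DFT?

Original DFT: N = 64, resolution = f_s/N = 20000/64 = 625/2 Hz
Zero-padded DFT: N = 128, resolution = f_s/N = 20000/128 = 625/4 Hz
Zero-padding interpolates the spectrum (finer frequency grid)
but does NOT improve the true spectral resolution (ability to resolve close frequencies).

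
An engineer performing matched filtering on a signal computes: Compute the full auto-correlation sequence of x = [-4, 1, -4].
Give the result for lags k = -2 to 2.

r_xx[k] = sum_m x[m]*x[m+k], indexed from 0, for k = -2 to 2:
  r_xx[-2] = x[2]*x[0] = 16
  r_xx[-1] = x[1]*x[0] + x[2]*x[1] = -8
  r_xx[0] = x[0]*x[0] + x[1]*x[1] + x[2]*x[2] = 33
  r_xx[1] = x[0]*x[1] + x[1]*x[2] = -8
  r_xx[2] = x[0]*x[2] = 16
r_xx = [16, -8, 33, -8, 16]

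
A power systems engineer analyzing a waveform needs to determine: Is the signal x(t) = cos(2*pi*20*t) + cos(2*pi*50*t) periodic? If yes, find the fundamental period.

f1 = 20 Hz, f2 = 50 Hz
Period T1 = 1/20, T2 = 1/50
Ratio T1/T2 = 50/20, which is rational.
The signal is periodic with fundamental period T = 1/GCD(20,50) = 1/10 s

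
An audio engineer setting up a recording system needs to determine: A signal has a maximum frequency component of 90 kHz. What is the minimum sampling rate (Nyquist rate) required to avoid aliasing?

By the Nyquist-Shannon sampling theorem,
the minimum sampling rate (Nyquist rate) must be at least 2 * f_max.
Nyquist rate = 2 * 90 kHz = 180 kHz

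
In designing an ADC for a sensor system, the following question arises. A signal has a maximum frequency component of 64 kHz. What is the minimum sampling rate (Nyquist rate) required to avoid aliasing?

By the Nyquist-Shannon sampling theorem,
the minimum sampling rate (Nyquist rate) must be at least 2 * f_max.
Nyquist rate = 2 * 64 kHz = 128 kHz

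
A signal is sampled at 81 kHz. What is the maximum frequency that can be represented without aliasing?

The maximum frequency that can be represented without aliasing
is the Nyquist frequency: f_max = f_s / 2 = 81 kHz / 2 = 81/2 kHz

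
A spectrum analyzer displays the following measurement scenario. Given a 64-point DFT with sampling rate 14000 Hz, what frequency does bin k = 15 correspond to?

The frequency of DFT bin k is: f_k = k * f_s / N
f_15 = 15 * 14000 / 64 = 13125/4 Hz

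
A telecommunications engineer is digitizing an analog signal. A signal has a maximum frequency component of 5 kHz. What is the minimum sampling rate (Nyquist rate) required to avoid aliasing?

By the Nyquist-Shannon sampling theorem,
the minimum sampling rate (Nyquist rate) must be at least 2 * f_max.
Nyquist rate = 2 * 5 kHz = 10 kHz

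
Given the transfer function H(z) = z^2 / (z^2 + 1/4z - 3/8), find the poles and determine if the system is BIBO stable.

Poles are roots of the denominator: z^2 + 1/4z - 3/8 = 0.
Quadratic formula: z = [-(1/4) +/- sqrt((1/4)^2 - 4*(-3/8))] / 2
Discriminant = 1/16 + 3/2 = 25/16; sqrt = 5/4.
z = (-1/4 +/- 5/4) / 2 => z = 1/2 or z = -3/4.
|p1| = 1/2, |p2| = 3/4.
For BIBO stability, all poles must lie inside the unit circle (|p| < 1).
System is STABLE since both |p| < 1.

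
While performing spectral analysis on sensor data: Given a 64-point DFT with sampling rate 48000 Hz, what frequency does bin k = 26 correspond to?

The frequency of DFT bin k is: f_k = k * f_s / N
f_26 = 26 * 48000 / 64 = 19500 Hz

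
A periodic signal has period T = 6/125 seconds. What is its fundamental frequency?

The fundamental frequency is the reciprocal of the period.
f = 1/T = 1/(6/125) = 125/6 Hz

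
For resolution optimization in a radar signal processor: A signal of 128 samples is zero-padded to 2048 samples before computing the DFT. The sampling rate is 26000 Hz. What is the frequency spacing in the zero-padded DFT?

Original DFT: N = 128, resolution = f_s/N = 26000/128 = 1625/8 Hz
Zero-padded DFT: N = 2048, resolution = f_s/N = 26000/2048 = 1625/128 Hz
Zero-padding interpolates the spectrum (finer frequency grid)
but does NOT improve the true spectral resolution (ability to resolve close frequencies).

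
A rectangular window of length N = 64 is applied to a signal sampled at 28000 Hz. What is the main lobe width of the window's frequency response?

For a rectangular window of length N,
the main lobe width in frequency is 2*f_s/N.
= 2*28000/64 = 875 Hz
This determines the minimum frequency separation for resolving two sinusoids.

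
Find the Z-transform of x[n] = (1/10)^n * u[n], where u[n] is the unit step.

The Z-transform of a^n * u[n] is z/(z-a) for |z| > |a|.
Here a = 1/10, so X(z) = z/(z - (1/10)) = 10z/(10z - 1)
ROC: |z| > 1/10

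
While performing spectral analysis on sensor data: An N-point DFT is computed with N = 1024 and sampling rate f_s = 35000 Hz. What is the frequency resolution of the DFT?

DFT frequency resolution = f_s / N
= 35000 / 1024 = 4375/128 Hz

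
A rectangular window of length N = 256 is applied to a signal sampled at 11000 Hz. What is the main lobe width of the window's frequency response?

For a rectangular window of length N,
the main lobe width in frequency is 2*f_s/N.
= 2*11000/256 = 1375/16 Hz
This determines the minimum frequency separation for resolving two sinusoids.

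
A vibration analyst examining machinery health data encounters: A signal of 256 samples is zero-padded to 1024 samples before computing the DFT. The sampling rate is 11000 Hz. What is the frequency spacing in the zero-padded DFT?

Original DFT: N = 256, resolution = f_s/N = 11000/256 = 1375/32 Hz
Zero-padded DFT: N = 1024, resolution = f_s/N = 11000/1024 = 1375/128 Hz
Zero-padding interpolates the spectrum (finer frequency grid)
but does NOT improve the true spectral resolution (ability to resolve close frequencies).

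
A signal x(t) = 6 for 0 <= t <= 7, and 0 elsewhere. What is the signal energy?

Energy = integral of |x(t)|^2 dt over the signal duration
= 6^2 * 7 = 36 * 7 = 252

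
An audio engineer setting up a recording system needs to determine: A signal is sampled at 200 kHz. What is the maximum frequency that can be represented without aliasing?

The maximum frequency that can be represented without aliasing
is the Nyquist frequency: f_max = f_s / 2 = 200 kHz / 2 = 100 kHz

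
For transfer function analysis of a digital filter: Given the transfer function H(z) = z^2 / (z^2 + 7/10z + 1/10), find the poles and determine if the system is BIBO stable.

Poles are roots of the denominator: z^2 + 7/10z + 1/10 = 0.
Quadratic formula: z = [-(7/10) +/- sqrt((7/10)^2 - 4*(1/10))] / 2
Discriminant = 49/100 - 2/5 = 9/100; sqrt = 3/10.
z = (-7/10 +/- 3/10) / 2 => z = -1/5 or z = -1/2.
|p1| = 1/5, |p2| = 1/2.
For BIBO stability, all poles must lie inside the unit circle (|p| < 1).
System is STABLE since both |p| < 1.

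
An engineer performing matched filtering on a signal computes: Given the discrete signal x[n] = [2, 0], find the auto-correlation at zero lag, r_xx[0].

The auto-correlation at zero lag r_xx[0] equals the signal energy.
r_xx[0] = sum of x[n]^2 = 2^2 + 0^2
= 4 + 0 = 4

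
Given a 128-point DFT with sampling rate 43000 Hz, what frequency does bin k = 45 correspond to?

The frequency of DFT bin k is: f_k = k * f_s / N
f_45 = 45 * 43000 / 128 = 241875/16 Hz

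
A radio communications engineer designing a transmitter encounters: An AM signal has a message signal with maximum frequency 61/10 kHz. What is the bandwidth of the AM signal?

In AM (double-sideband), the bandwidth is twice the message frequency.
BW = 2 * f_m = 2 * 61/10 kHz = 61/5 kHz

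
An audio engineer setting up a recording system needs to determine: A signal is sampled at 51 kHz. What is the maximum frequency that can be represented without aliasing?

The maximum frequency that can be represented without aliasing
is the Nyquist frequency: f_max = f_s / 2 = 51 kHz / 2 = 51/2 kHz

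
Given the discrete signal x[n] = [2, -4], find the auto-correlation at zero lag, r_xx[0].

The auto-correlation at zero lag r_xx[0] equals the signal energy.
r_xx[0] = sum of x[n]^2 = 2^2 + (-4)^2
= 4 + 16 = 20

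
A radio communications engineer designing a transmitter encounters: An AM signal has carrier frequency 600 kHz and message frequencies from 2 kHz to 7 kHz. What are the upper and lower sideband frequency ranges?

Upper sideband (USB) = fc + [fm_low, fm_high] = 600 + [2, 7] = [602, 607] kHz
Lower sideband (LSB) = fc - [fm_high, fm_low] = 600 - [7, 2] = [593, 598] kHz
Total occupied spectrum: 593 kHz to 607 kHz (plus carrier at 600 kHz)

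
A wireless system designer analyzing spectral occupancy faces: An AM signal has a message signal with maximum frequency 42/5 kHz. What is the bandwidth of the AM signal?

In AM (double-sideband), the bandwidth is twice the message frequency.
BW = 2 * f_m = 2 * 42/5 kHz = 84/5 kHz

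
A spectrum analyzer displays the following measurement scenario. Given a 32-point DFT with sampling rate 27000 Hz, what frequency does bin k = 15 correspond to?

The frequency of DFT bin k is: f_k = k * f_s / N
f_15 = 15 * 27000 / 32 = 50625/4 Hz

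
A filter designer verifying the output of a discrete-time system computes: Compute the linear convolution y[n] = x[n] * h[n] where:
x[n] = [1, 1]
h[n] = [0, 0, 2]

y[n] = sum_k x[k]*h[n-k]. Output length = len(x) + len(h) - 1 = 2 + 3 - 1 = 4.
y[0] = 1*0 = 0
y[1] = 1*0 + 1*0 = 0
y[2] = 1*0 + 1*2 = 2
y[3] = 1*2 = 2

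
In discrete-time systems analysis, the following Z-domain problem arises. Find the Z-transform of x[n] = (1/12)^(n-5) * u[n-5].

Time-shifting property: if X(z) = Z{x[n]}, then Z{x[n-d]} = z^(-d) * X(z)
X(z) = z/(z - 1/12) for x[n] = (1/12)^n * u[n]
Z{x[n-5]} = z^(-5) * z/(z - 1/12) = z^(-4)/(z - 1/12)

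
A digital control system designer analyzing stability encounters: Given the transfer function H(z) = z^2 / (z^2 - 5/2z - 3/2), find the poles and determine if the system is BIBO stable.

Poles are roots of the denominator: z^2 - 5/2z - 3/2 = 0.
Quadratic formula: z = [-(-5/2) +/- sqrt((-5/2)^2 - 4*(-3/2))] / 2
Discriminant = 25/4 + 6 = 49/4; sqrt = 7/2.
z = (5/2 +/- 7/2) / 2 => z = 3 or z = -1/2.
|p1| = 3, |p2| = 1/2.
For BIBO stability, all poles must lie inside the unit circle (|p| < 1).
System is UNSTABLE since at least one |p| >= 1.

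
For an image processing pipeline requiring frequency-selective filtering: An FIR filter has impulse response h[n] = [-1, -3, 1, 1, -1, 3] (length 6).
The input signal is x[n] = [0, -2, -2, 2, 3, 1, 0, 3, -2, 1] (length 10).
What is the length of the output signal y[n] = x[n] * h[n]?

For linear convolution, the output length is:
len(y) = len(x) + len(h) - 1 = 10 + 6 - 1 = 15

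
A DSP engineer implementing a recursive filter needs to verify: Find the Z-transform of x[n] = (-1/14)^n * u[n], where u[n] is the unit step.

The Z-transform of a^n * u[n] is z/(z-a) for |z| > |a|.
Here a = -1/14, so X(z) = z/(z - (-1/14)) = 14z/(14z + 1)
ROC: |z| > 1/14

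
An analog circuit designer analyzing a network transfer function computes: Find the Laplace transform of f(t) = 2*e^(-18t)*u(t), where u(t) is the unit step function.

Standard Laplace transform pair:
e^(-at)*u(t) <-> 1/(s+a)
With a = 18: L{2*e^(-18t)*u(t)} = 2/(s+18), ROC: Re(s) > -18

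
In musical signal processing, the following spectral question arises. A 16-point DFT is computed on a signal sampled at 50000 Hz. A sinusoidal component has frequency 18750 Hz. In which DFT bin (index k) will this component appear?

DFT frequency resolution = f_s/N = 50000/16 = 3125 Hz
Bin index k = f_signal / resolution = 18750 / 3125 = 6
The signal frequency 18750 Hz falls in DFT bin k = 6.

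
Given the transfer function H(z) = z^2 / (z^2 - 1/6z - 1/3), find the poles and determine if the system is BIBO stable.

Poles are roots of the denominator: z^2 - 1/6z - 1/3 = 0.
Quadratic formula: z = [-(-1/6) +/- sqrt((-1/6)^2 - 4*(-1/3))] / 2
Discriminant = 1/36 + 4/3 = 49/36; sqrt = 7/6.
z = (1/6 +/- 7/6) / 2 => z = 2/3 or z = -1/2.
|p1| = 2/3, |p2| = 1/2.
For BIBO stability, all poles must lie inside the unit circle (|p| < 1).
System is STABLE since both |p| < 1.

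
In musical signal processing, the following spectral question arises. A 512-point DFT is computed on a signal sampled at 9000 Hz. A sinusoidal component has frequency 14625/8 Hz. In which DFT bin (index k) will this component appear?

DFT frequency resolution = f_s/N = 9000/512 = 1125/64 Hz
Bin index k = f_signal / resolution = 14625/8 / 1125/64 = 104
The signal frequency 14625/8 Hz falls in DFT bin k = 104.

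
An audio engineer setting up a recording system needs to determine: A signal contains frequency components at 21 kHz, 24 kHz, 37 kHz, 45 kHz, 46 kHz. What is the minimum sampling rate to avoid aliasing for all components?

The highest frequency component is f_max = 46 kHz.
Nyquist rate = 2 * f_max = 2 * 46 kHz = 92 kHz.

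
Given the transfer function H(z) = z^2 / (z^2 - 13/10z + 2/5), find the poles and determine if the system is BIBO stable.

Poles are roots of the denominator: z^2 - 13/10z + 2/5 = 0.
Quadratic formula: z = [-(-13/10) +/- sqrt((-13/10)^2 - 4*(2/5))] / 2
Discriminant = 169/100 - 8/5 = 9/100; sqrt = 3/10.
z = (13/10 +/- 3/10) / 2 => z = 4/5 or z = 1/2.
|p1| = 4/5, |p2| = 1/2.
For BIBO stability, all poles must lie inside the unit circle (|p| < 1).
System is STABLE since both |p| < 1.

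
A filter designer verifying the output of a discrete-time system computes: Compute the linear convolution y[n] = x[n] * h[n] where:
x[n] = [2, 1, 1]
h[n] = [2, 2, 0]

y[n] = sum_k x[k]*h[n-k]. Output length = len(x) + len(h) - 1 = 3 + 3 - 1 = 5.
y[0] = 2*2 = 4
y[1] = 1*2 + 2*2 = 6
y[2] = 1*2 + 1*2 + 2*0 = 4
y[3] = 1*2 + 1*0 = 2
y[4] = 1*0 = 0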